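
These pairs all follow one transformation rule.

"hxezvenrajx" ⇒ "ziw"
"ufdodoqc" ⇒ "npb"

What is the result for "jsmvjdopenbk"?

Looking at the pairs, the operation is to shift every letter 1 place backward in the alphabet (wrapping around), then keep only the last 3 characters.
Starting from "jsmvjdopenbk": after the first operation, "irluicnodmaj"; after the second, "maj".

maj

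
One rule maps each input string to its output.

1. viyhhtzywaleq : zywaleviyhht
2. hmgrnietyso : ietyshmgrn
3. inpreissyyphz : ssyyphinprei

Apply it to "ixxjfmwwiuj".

mwwiuixxjf

The rule is to delete the last character, then swap the front and back halves of the string.
On "ixxjfmwwiuj": the first step gives "ixxjfmwwiu", and the second then gives "mwwiuixxjf".
(Check on "viyhhtzywaleq": → "viyhhtzywale" → "zywaleviyhht" ✓)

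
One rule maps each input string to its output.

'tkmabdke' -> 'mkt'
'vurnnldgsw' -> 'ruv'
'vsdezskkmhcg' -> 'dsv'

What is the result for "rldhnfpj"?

dlr

In each case the input is transformed by: reverse the string, then keep only the last 3 characters.
On "rldhnfpj": the first step gives "jpfnhdlr", and the second then gives "dlr".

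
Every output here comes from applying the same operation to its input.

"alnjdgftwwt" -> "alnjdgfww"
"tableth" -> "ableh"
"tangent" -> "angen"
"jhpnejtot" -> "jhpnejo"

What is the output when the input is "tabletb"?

ableb

The rule is to remove every "t".
Applying that to "tabletb" gives "ableb".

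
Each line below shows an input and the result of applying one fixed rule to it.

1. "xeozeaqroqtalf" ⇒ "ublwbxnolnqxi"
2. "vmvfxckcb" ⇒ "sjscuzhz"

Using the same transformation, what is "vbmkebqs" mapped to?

syjhbyn

What's happening: delete the last character, then shift every letter 3 places backward in the alphabet (wrapping around).
So "vbmkebqs" becomes "syjhbyn".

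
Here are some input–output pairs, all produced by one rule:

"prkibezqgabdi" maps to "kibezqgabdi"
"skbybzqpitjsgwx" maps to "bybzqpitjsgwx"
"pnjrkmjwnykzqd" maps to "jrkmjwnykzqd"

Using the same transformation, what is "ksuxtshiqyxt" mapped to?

Looking at the pairs, the operation is to delete the first 2 characters.
On "ksuxtshiqyxt" that produces "uxtshiqyxt".

uxtshiqyxt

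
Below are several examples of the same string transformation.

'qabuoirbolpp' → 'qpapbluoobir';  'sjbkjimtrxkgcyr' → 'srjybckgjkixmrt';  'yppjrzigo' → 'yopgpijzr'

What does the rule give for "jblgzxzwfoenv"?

jvbnlegozfxwz

Each output is the input with this applied: take characters alternately from the front and the back (1st, last, 2nd, 2nd-last, ...).
For "jblgzxzwfoenv" the result is "jvbnlegozfxwz".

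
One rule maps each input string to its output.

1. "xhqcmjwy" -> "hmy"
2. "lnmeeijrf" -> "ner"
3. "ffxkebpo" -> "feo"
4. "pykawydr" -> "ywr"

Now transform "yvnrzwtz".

vzz

In each case the input is transformed by: keep one character in every 3, starting at position 2 (positions 2nd, 5th, 8th, ...).
Applying that to "yvnrzwtz" gives "vzz".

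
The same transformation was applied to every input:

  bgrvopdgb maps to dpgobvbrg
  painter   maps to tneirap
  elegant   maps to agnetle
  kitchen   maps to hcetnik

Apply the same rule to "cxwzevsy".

veszywcx

The rule is to move the last 3 characters to the front (rotate right by 3), then take characters alternately from the front and the back (1st, last, 2nd, 2nd-last, ...).
For "cxwzevsy", step one produces "vsycxwze"; step two turns that into "veszywcx".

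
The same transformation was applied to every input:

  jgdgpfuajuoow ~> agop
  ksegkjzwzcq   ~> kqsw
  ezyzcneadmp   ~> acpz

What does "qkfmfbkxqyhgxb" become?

bfhkx

The rule is to keep one character in every 3, starting at position 2 (positions 2nd, 5th, 8th, ...), then sort the characters into alphabetical order.
So "qkfmfbkxqyhgxb" becomes "bfhkx".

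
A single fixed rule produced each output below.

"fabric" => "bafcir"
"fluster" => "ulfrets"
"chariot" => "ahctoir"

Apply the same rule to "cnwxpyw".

In each case the input is transformed by: reverse the string, then move the last 3 characters to the front (rotate right by 3).
"cnwxpyw" → "wypxwnc" → "wncwypx".
(Check on "fabric": → "cirbaf" → "bafcir" ✓)

wncwypx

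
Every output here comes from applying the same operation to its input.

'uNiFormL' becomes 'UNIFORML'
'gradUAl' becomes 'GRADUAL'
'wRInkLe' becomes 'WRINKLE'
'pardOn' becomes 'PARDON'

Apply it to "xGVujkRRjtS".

The rule is to convert every letter to uppercase.
So "xGVujkRRjtS" becomes "XGVUJKRRJTS".

XGVUJKRRJTS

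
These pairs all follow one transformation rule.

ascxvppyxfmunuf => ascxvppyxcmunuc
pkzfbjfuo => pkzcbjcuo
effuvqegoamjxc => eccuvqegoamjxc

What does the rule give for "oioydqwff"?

Each output is the input with this applied: replace every "f" with "c".
On "oioydqwff" that produces "oioydqwcc".

oioydqwcc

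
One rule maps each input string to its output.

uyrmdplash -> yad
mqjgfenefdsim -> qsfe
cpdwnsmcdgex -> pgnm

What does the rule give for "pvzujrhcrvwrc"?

vwjc

The pattern: take characters alternately from the front and the back (1st, last, 2nd, 2nd-last, ...), then keep one character in every 3, starting at position 3 (positions 3rd, 6th, 9th, ...).
Doing the same to "pvzujrhcrvwrc": "vwjc".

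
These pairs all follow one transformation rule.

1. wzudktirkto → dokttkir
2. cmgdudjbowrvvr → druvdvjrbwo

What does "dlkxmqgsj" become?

In each case the input is transformed by: delete the first 3 characters, then take characters alternately from the front and the back (1st, last, 2nd, 2nd-last, ...).
On "dlkxmqgsj": the first step gives "xmqgsj", and the second then gives "xjmsqg".

xjmsqg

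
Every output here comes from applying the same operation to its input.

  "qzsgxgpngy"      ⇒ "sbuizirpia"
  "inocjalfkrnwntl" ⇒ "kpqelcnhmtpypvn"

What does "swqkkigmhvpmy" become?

uysmmkiojxroa

The transformation: shift every letter 2 places forward in the alphabet (wrapping around).
On "swqkkigmhvpmy" that produces "uysmmkiojxroa".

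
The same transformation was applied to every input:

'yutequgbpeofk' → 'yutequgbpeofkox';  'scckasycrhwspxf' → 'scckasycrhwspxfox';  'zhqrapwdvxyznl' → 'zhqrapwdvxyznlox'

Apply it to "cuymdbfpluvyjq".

cuymdbfpluvyjqox

In each case the input is transformed by: append "ox".
"cuymdbfpluvyjq" → "cuymdbfpluvyjqox".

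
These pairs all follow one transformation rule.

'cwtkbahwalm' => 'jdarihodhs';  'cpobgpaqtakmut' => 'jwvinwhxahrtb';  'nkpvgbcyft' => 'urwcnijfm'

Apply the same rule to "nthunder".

The pattern: delete the last character, then shift every letter 7 places forward in the alphabet (wrapping around).
Working it through for "nthunder": intermediate "nthunde", final "uaobukl".

uaobukl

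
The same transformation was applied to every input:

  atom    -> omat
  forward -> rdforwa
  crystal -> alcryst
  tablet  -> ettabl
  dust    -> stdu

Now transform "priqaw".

The rule is to move the last 2 characters to the front (rotate right by 2).
On "priqaw" that produces "awpriq".

awpriq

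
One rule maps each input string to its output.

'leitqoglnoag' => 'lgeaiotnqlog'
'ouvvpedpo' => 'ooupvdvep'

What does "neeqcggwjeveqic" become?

nceieqqecvgegjw

The pattern: take characters alternately from the front and the back (1st, last, 2nd, 2nd-last, ...).
On "neeqcggwjeveqic" that produces "nceieqqecvgegjw".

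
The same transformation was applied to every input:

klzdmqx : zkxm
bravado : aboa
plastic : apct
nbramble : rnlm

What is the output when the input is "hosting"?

shgi

The pattern: keep every other character starting from the first (positions 1st, 3rd, 5th, ...), then swap each adjacent pair of characters (1↔2, 3↔4, ...).
"hosting" → "hsig" → "shgi".
(Check on "nbramble": → "nrml" → "rnlm" ✓)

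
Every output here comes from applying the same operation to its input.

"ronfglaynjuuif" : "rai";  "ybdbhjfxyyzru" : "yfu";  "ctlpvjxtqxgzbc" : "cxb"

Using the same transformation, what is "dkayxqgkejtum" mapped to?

The transformation: keep one character in every 3, starting at position 1 (positions 1st, 4th, 7th, ...), then keep every other character starting from the first (positions 1st, 3rd, 5th, ...).
Working it through for "dkayxqgkejtum": intermediate "dygjm", final "dgm".

dgm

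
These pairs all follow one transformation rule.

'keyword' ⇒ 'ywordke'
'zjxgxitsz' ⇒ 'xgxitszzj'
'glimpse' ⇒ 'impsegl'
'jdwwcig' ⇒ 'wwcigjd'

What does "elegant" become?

egantel

Rule — move the first 2 characters to the end (rotate left by 2).
On "elegant" that produces "egantel".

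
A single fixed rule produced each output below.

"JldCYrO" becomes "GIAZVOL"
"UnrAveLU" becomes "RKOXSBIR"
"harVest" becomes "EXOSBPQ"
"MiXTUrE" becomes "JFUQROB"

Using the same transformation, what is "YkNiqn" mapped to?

VHKFNK

The pattern: shift every letter 3 places backward in the alphabet (wrapping around), then convert every letter to uppercase.
For "YkNiqn", step one produces "VhKfnk"; step two turns that into "VHKFNK".
(Check on "UnrAveLU": → "RkoXsbIR" → "RKOXSBIR" ✓)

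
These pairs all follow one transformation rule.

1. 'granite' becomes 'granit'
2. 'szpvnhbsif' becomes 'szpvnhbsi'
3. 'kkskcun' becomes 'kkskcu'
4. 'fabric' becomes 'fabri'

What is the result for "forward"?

forwar

Looking at the pairs, the operation is to delete the last character.
"forward" → "forwar".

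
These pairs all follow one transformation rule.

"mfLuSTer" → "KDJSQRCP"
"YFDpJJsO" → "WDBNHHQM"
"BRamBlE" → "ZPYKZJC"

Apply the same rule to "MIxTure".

KGVRSPC

The pattern: shift every letter 2 places backward in the alphabet (wrapping around), then convert every letter to uppercase.
Applying that to "MIxTure" gives "KGVRSPC".
(Check on "YFDpJJsO": → "WDBnHHqM" → "WDBNHHQM" ✓)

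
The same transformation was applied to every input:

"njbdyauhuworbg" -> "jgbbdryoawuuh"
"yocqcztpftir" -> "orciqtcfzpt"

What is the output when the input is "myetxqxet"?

yteetxxq

The pattern: delete the first character, then take characters alternately from the front and the back (1st, last, 2nd, 2nd-last, ...).
On "myetxqxet": the first step gives "yetxqxet", and the second then gives "yteetxxq".
(Check on "njbdyauhuworbg": → "jbdyauhuworbg" → "jgbbdryoawuuh" ✓)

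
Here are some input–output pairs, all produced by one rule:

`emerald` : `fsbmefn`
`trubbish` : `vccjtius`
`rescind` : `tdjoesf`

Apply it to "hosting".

In each case the input is transformed by: shift every letter 1 place forward in the alphabet (wrapping around), then move the first 2 characters to the end (rotate left by 2).
Starting from "hosting": after the first operation, "iptujoh"; after the second, "tujohip".
(Check on "emerald": → "fnfsbme" → "fsbmefn" ✓)

tujohip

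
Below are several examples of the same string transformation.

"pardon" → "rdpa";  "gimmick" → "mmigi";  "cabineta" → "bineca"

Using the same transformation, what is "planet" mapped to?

anpl

The rule is to delete the last 2 characters, then move the first 2 characters to the end (rotate left by 2).
Working it through for "planet": intermediate "plan", final "anpl".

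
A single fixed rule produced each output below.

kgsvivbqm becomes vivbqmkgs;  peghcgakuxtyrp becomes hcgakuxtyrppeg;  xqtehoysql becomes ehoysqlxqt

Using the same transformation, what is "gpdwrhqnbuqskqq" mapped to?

wrhqnbuqskqqgpd

Rule — move the first 3 characters to the end (rotate left by 3).
On "gpdwrhqnbuqskqq" that produces "wrhqnbuqskqqgpd".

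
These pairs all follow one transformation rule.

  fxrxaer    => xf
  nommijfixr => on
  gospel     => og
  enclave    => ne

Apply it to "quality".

Each output is the input with this applied: swap each adjacent pair of characters (1↔2, 3↔4, ...), then keep only the first 2 characters.
For "quality", step one produces "uqlatiy"; step two turns that into "uq".

uq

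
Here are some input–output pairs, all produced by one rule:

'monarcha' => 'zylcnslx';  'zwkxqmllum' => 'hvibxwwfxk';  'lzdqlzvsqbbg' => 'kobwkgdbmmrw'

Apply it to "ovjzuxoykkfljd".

The transformation: move the first character to the end, then shift every letter 11 places forward in the alphabet (wrapping around).
Doing the same to "ovjzuxoykkfljd": "gukfizjvvqwuoz".

gukfizjvvqwuoz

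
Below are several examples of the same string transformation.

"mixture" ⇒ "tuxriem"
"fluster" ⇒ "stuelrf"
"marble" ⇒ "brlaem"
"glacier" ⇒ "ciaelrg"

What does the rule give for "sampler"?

The transformation: take characters alternately from the front and the back (1st, last, 2nd, 2nd-last, ...), then reverse the string.
For "sampler" the result is "plmears".

plmears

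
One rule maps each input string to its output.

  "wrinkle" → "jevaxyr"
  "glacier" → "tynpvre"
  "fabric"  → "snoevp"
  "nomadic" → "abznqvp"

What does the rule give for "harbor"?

uneobe

The pattern: shift every letter 13 places forward in the alphabet (wrapping around) — i.e. ROT13.
So "harbor" becomes "uneobe".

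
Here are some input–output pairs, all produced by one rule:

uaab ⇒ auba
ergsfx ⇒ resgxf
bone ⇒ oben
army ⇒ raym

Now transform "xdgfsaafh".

dxfgasfah

What's happening: swap each adjacent pair of characters (1↔2, 3↔4, ...).
Doing the same to "xdgfsaafh": "dxfgasfah".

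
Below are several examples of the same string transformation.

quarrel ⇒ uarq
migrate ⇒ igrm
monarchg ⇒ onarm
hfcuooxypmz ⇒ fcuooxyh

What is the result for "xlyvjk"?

The transformation: delete the last 3 characters, then move the first character to the end.
On "xlyvjk": the first step gives "xly", and the second then gives "lyx".

lyx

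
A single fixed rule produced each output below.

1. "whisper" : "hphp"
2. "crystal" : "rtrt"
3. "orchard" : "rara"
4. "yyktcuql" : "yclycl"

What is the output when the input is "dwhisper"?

What's happening: keep one character in every 3, starting at position 2 (positions 2nd, 5th, 8th, ...), then write the whole string twice.
For "dwhisper", step one produces "wsr"; step two turns that into "wsrwsr".
(Check on "whisper": → "hp" → "hphp" ✓)

wsrwsr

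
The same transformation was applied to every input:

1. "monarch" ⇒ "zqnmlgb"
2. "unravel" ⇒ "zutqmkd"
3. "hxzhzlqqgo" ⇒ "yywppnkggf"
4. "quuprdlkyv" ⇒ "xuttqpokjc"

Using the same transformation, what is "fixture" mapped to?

The rule is to shift every letter 1 place backward in the alphabet (wrapping around), then sort the characters into reverse alphabetical order.
On "fixture": the first step gives "ehwstqd", and the second then gives "wtsqhed".

wtsqhed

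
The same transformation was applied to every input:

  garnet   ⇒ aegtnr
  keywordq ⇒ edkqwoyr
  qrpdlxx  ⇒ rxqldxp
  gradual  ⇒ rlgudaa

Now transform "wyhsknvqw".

What's happening: swap each adjacent pair of characters (1↔2, 3↔4, ...), then take characters alternately from the front and the back (1st, last, 2nd, 2nd-last, ...).
For "wyhsknvqw", step one produces "ywshnkqvw"; step two turns that into "ywwvsqhkn".

ywwvsqhkn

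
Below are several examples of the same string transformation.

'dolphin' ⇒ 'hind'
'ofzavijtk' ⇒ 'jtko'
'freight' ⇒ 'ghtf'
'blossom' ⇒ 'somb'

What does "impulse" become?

lsei

Looking at the pairs, the operation is to move the first character to the end, then keep only the last 4 characters.
"impulse" → "mpulsei" → "lsei".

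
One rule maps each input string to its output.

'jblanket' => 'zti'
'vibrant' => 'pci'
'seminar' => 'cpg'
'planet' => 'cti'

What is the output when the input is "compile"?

xat

The pattern: shift every letter 11 places backward in the alphabet (wrapping around), then keep only the last 3 characters.
Applying both steps to "compile": "rdbexat", then "xat".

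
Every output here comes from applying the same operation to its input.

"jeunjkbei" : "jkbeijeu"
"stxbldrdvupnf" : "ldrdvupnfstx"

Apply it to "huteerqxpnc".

erqxpnchut

In each case the input is transformed by: move the first 3 characters to the end (rotate left by 3), then delete the first character.
"huteerqxpnc" → "eerqxpnchut" → "erqxpnchut".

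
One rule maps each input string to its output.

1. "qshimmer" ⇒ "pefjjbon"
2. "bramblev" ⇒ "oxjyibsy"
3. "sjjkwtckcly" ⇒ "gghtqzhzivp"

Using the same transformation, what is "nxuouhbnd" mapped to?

urlreykak

The transformation: move the first character to the end, then shift every letter 3 places backward in the alphabet (wrapping around).
Starting from "nxuouhbnd": after the first operation, "xuouhbndn"; after the second, "urlreykak".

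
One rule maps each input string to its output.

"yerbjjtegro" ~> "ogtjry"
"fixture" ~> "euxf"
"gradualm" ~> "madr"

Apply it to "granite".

eiag

In each case the input is transformed by: reverse the string, then keep every other character starting from the first (positions 1st, 3rd, 5th, ...).
Starting from "granite": after the first operation, "etinarg"; after the second, "eiag".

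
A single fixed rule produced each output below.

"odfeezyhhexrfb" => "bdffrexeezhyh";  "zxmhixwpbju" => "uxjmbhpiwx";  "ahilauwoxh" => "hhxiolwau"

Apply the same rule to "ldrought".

tdhrgou

In each case the input is transformed by: take characters alternately from the front and the back (1st, last, 2nd, 2nd-last, ...), then delete the first character.
Starting from "ldrought": after the first operation, "ltdhrgou"; after the second, "tdhrgou".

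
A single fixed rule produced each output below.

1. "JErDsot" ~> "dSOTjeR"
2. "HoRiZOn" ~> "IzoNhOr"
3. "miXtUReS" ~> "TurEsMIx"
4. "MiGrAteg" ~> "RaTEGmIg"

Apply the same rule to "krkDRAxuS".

draXUsKRK

The pattern: move the first 3 characters to the end (rotate left by 3), then flip the case of every letter.
Applying both steps to "krkDRAxuS": "DRAxuSkrk", then "draXUsKRK".
(Check on "HoRiZOn": → "iZOnHoR" → "IzoNhOr" ✓)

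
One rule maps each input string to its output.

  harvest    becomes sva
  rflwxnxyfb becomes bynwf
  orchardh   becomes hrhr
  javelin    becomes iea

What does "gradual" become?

The rule is to keep every other character starting from the second (positions 2nd, 4th, 6th, ...), then reverse the string.
Applying both steps to "gradual": "rda", then "adr".
(Check on "orchardh": → "rhrh" → "hrhr" ✓)

adr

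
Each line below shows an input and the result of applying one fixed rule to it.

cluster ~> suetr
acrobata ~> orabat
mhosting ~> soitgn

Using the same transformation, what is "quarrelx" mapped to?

The transformation: delete the first 2 characters, then swap each adjacent pair of characters (1↔2, 3↔4, ...).
Starting from "quarrelx": after the first operation, "arrelx"; after the second, "raerxl".

raerxl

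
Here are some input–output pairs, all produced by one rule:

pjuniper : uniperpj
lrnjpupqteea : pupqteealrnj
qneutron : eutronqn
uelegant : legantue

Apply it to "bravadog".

avadogbr

The rule is to swap the front and back halves of the string, then move the last 2 characters to the front (rotate right by 2).
On "bravadog": the first step gives "adogbrav", and the second then gives "avadogbr".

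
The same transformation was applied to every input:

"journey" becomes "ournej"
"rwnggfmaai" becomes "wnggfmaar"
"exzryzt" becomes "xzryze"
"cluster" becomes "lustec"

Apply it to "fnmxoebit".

The pattern: swap the first and last characters, then delete the first character.
Starting from "fnmxoebit": after the first operation, "tnmxoebif"; after the second, "nmxoebif".

nmxoebif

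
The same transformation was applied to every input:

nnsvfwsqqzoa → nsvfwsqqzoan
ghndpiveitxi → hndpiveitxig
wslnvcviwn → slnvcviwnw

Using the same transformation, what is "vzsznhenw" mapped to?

zsznhenwv

The pattern: move the first character to the end.
Doing the same to "vzsznhenw": "zsznhenwv".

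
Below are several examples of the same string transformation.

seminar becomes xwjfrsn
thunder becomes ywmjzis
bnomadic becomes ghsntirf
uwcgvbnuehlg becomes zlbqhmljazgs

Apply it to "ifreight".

The pattern: take characters alternately from the front and the back (1st, last, 2nd, 2nd-last, ...), then shift every letter 5 places forward in the alphabet (wrapping around).
Applying both steps to "ifreight": "itfhrgei", then "nykmwljn".

nykmwljn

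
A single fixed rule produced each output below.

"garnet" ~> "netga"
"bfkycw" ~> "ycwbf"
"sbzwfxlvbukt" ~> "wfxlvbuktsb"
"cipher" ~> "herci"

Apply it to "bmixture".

xturebm

In each case the input is transformed by: move the first 2 characters to the end (rotate left by 2), then delete the first character.
"bmixture" → "ixturebm" → "xturebm".
(Check on "sbzwfxlvbukt": → "zwfxlvbuktsb" → "wfxlvbuktsb" ✓)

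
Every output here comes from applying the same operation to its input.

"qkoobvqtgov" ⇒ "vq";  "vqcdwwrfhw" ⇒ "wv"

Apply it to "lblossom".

ml

The rule is to move the last character to the front, then keep only the first 2 characters.
"lblossom" → "mlblosso" → "ml".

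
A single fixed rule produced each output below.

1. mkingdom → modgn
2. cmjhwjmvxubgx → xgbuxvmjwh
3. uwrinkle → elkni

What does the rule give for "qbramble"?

Rule — delete the first 3 characters, then reverse the string.
Applying that to "qbramble" gives "elbma".

elbma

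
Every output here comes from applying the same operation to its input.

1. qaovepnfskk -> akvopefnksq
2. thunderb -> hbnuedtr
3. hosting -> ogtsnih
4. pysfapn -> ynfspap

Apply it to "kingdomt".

Rule — swap the first and last characters, then swap each adjacent pair of characters (1↔2, 3↔4, ...).
"kingdomt" → "tingdomk" → "itgnodkm".

itgnodkm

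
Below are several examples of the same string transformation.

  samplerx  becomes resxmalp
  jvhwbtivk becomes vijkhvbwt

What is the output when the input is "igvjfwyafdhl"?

hdilvgfjywfa

In each case the input is transformed by: move the last 3 characters to the front (rotate right by 3), then swap each adjacent pair of characters (1↔2, 3↔4, ...).
For "igvjfwyafdhl", step one produces "dhligvjfwyaf"; step two turns that into "hdilvgfjywfa".
(Check on "samplerx": → "erxsampl" → "resxmalp" ✓)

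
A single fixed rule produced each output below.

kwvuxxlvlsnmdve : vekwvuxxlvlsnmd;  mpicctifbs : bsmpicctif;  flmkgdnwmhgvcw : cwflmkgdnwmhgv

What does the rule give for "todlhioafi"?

The rule is to move the last 2 characters to the front (rotate right by 2).
So "todlhioafi" becomes "fitodlhioa".

fitodlhioa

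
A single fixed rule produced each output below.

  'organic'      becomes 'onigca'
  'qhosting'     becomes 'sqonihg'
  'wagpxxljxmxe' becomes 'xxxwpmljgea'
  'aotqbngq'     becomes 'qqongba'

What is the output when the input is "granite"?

The transformation: sort the characters into reverse alphabetical order, then delete the first character.
Starting from "granite": after the first operation, "trnigea"; after the second, "rnigea".
(Check on "organic": → "ronigca" → "onigca" ✓)

rnigea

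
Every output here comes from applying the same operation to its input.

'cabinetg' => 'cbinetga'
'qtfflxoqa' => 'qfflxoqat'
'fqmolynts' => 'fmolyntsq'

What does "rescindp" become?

rscindpe

Each output is the input with this applied: move the first character to the end, then swap the first and last characters.
"rescindp" → "escindpr" → "rscindpe".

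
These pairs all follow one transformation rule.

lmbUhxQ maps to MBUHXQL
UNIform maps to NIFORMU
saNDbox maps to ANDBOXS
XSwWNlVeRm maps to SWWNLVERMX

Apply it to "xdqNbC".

DQNBCX

In each case the input is transformed by: move the first character to the end, then convert every letter to uppercase.
Applying both steps to "xdqNbC": "dqNbCx", then "DQNBCX".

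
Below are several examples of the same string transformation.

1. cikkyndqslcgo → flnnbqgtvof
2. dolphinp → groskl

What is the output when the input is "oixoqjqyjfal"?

The transformation: shift every letter 3 places forward in the alphabet (wrapping around), then delete the last 2 characters.
Working it through for "oixoqjqyjfal": intermediate "rlartmtbmido", final "rlartmtbmi".

rlartmtbmi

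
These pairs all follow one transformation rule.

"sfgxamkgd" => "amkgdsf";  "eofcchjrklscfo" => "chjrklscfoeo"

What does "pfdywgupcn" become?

Looking at the pairs, the operation is to move the first 2 characters to the end (rotate left by 2), then delete the first 2 characters.
For "pfdywgupcn", step one produces "dywgupcnpf"; step two turns that into "wgupcnpf".
(Check on "eofcchjrklscfo": → "fcchjrklscfoeo" → "chjrklscfoeo" ✓)

wgupcnpf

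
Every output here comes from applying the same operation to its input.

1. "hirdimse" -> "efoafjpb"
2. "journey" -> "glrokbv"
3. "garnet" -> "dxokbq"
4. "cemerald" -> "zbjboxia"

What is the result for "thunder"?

qerkabo

In each case the input is transformed by: shift every letter 3 places backward in the alphabet (wrapping around).
On "thunder" that produces "qerkabo".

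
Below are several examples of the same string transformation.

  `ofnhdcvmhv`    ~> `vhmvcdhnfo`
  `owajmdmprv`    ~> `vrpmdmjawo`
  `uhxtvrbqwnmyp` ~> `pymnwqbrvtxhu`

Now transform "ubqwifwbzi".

izbwfiwqbu

Rule — reverse the string.
For "ubqwifwbzi" the result is "izbwfiwqbu".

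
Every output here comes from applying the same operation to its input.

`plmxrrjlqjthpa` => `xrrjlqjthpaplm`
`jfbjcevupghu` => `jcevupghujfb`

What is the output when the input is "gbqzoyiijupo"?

The transformation: move the first 3 characters to the end (rotate left by 3).
Doing the same to "gbqzoyiijupo": "zoyiijupogbq".

zoyiijupogbq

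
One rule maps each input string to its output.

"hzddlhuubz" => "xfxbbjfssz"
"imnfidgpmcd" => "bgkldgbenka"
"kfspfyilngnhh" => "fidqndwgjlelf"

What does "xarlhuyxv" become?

Looking at the pairs, the operation is to shift every letter 2 places backward in the alphabet (wrapping around), then move the last character to the front.
"xarlhuyxv" → "tvypjfswv".

tvypjfswv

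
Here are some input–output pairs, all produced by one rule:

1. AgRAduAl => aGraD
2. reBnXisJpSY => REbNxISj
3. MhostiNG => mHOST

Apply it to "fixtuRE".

In each case the input is transformed by: flip the case of every letter, then delete the last 3 characters.
For "fixtuRE", step one produces "FIXTUre"; step two turns that into "FIXT".
(Check on "AgRAduAl": → "aGraDUaL" → "aGraD" ✓)

FIXT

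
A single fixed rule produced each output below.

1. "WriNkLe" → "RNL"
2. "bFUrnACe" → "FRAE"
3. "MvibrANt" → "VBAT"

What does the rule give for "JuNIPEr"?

Each output is the input with this applied: keep every other character starting from the second (positions 2nd, 4th, 6th, ...), then convert every letter to uppercase.
Starting from "JuNIPEr": after the first operation, "uIE"; after the second, "UIE".

UIE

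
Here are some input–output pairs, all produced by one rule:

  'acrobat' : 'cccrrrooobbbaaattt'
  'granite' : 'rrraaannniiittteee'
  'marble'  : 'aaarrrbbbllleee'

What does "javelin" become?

aaavvveeellliiinnn

Rule — repeat every character 3 times, then delete the first 3 characters.
On "javelin" that produces "aaavvveeellliiinnn".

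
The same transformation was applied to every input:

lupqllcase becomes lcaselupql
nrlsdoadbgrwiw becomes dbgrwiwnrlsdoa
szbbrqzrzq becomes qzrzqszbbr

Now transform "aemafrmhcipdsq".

hcipdsqaemafrm

Rule — swap the front and back halves of the string.
Doing the same to "aemafrmhcipdsq": "hcipdsqaemafrm".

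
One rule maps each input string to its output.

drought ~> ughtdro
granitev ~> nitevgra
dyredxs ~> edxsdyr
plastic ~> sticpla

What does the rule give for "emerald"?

The transformation: move the first 3 characters to the end (rotate left by 3).
On "emerald" that produces "raldeme".

raldeme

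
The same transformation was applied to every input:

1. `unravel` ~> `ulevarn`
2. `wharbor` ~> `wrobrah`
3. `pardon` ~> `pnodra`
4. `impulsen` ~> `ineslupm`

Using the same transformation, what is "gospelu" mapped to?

Looking at the pairs, the operation is to move the first character to the end, then reverse the string.
Applying both steps to "gospelu": "ospelug", then "gulepso".

gulepso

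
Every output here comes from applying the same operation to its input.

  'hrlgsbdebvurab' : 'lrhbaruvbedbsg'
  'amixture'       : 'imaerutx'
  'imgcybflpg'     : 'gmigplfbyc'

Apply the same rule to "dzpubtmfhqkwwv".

Rule — reverse the string, then move the last 3 characters to the front (rotate right by 3).
So "dzpubtmfhqkwwv" becomes "pzdvwwkqhfmtbu".

pzdvwwkqhfmtbu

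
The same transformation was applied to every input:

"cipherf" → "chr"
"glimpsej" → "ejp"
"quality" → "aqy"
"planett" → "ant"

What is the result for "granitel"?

air

The transformation: sort the characters into alphabetical order, then keep one character in every 3, starting at position 1 (positions 1st, 4th, 7th, ...).
Applying both steps to "granitel": "aegilnrt", then "air".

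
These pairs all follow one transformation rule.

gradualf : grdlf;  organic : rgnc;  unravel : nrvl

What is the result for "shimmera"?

The transformation: remove every vowel.
On "shimmera" that produces "shmmr".

shmmr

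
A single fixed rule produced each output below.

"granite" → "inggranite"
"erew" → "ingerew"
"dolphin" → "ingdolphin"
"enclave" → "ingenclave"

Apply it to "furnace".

ingfurnace

In each case the input is transformed by: prepend "ing".
Doing the same to "furnace": "ingfurnace".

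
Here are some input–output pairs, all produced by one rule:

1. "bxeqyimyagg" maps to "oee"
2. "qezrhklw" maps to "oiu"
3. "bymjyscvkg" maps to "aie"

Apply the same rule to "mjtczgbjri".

ae

The rule is to shift every letter 2 places backward in the alphabet (wrapping around), then keep only the vowels.
Starting from "mjtczgbjri": after the first operation, "khraxezhpg"; after the second, "ae".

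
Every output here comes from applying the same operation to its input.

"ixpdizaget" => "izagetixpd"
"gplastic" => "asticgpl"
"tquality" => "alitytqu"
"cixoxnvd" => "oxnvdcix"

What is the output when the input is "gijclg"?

In each case the input is transformed by: move the last character to the front, then swap the front and back halves of the string.
Applying both steps to "gijclg": "ggijcl", then "jclggi".

jclggi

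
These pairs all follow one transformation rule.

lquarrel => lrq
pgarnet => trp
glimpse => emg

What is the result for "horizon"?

In each case the input is transformed by: reverse the string, then keep one character in every 3, starting at position 1 (positions 1st, 4th, 7th, ...).
On "horizon": the first step gives "noziroh", and the second then gives "nih".

nih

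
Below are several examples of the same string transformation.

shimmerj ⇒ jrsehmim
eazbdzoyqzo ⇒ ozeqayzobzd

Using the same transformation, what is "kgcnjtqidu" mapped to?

udkigqctnj

Each output is the input with this applied: move the last character to the front, then take characters alternately from the front and the back (1st, last, 2nd, 2nd-last, ...).
"kgcnjtqidu" → "udkigqctnj".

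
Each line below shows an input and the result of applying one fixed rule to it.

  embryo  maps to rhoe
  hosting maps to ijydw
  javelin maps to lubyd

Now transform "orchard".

sxqht

The rule is to delete the first 2 characters, then shift every letter 10 places backward in the alphabet (wrapping around).
For "orchard", step one produces "chard"; step two turns that into "sxqht".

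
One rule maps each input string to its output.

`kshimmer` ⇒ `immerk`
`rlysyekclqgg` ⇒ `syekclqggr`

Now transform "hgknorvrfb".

norvrfbh

In each case the input is transformed by: move the first 3 characters to the end (rotate left by 3), then delete the last 2 characters.
"hgknorvrfb" → "norvrfbhgk" → "norvrfbh".
(Check on "rlysyekclqgg": → "syekclqggrly" → "syekclqggr" ✓)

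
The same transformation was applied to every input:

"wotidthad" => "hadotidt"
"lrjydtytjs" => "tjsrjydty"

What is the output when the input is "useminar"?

The transformation: delete the first character, then move the last 3 characters to the front (rotate right by 3).
Applying that to "useminar" gives "narsemi".

narsemi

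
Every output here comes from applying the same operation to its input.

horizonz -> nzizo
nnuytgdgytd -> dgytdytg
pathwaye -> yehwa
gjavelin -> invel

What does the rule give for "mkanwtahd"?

ahdnwt

What's happening: delete the first 3 characters, then move the first 3 characters to the end (rotate left by 3).
Working it through for "mkanwtahd": intermediate "nwtahd", final "ahdnwt".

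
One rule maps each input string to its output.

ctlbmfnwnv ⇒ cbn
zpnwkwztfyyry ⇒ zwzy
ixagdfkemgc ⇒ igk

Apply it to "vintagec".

The transformation: keep one character in every 3, starting at position 1 (positions 1st, 4th, 7th, ...), then delete the last character.
For "vintagec", step one produces "vte"; step two turns that into "vt".

vt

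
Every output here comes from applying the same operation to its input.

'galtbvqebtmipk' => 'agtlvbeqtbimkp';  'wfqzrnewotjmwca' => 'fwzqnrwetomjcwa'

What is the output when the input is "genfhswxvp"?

egfnshxwpv

In each case the input is transformed by: swap each adjacent pair of characters (1↔2, 3↔4, ...).
"genfhswxvp" → "egfnshxwpv".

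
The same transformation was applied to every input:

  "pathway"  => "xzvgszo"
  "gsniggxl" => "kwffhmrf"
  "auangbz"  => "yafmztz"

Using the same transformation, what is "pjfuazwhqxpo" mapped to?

Each output is the input with this applied: reverse the string, then shift every letter 1 place backward in the alphabet (wrapping around).
For "pjfuazwhqxpo", step one produces "opxqhwzaufjp"; step two turns that into "nowpgvyzteio".

nowpgvyzteio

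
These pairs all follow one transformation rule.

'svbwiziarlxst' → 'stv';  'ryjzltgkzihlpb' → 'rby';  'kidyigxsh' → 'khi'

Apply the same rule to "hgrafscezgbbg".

hgg

Rule — take characters alternately from the front and the back (1st, last, 2nd, 2nd-last, ...), then keep only the first 3 characters.
Working it through for "hgrafscezgbbg": intermediate "hggbrbagfzsec", final "hgg".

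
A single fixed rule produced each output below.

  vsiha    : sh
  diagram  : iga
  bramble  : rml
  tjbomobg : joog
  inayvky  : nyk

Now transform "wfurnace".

In each case the input is transformed by: keep every other character starting from the second (positions 2nd, 4th, 6th, ...).
So "wfurnace" becomes "frae".

frae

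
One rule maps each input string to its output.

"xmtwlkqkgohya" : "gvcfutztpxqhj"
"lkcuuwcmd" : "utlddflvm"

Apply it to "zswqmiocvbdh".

ibfzvrxlekmq

In each case the input is transformed by: shift every letter 9 places forward in the alphabet (wrapping around).
So "zswqmiocvbdh" becomes "ibfzvrxlekmq".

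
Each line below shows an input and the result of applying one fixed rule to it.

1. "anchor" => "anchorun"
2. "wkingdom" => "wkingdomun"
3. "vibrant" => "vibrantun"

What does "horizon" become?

horizonun

The transformation: append "un".
For "horizon" the result is "horizonun".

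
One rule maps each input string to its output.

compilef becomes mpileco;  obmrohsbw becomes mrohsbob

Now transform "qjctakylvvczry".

Rule — delete the last character, then move the first 2 characters to the end (rotate left by 2).
Applying both steps to "qjctakylvvczry": "qjctakylvvczr", then "ctakylvvczrqj".

ctakylvvczrqj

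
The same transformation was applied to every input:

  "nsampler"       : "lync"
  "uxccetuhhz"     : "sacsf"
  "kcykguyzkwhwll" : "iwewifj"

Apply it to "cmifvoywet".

Each output is the input with this applied: keep every other character starting from the first (positions 1st, 3rd, 5th, ...), then shift every letter 2 places backward in the alphabet (wrapping around).
Working it through for "cmifvoywet": intermediate "civye", final "agtwc".

agtwc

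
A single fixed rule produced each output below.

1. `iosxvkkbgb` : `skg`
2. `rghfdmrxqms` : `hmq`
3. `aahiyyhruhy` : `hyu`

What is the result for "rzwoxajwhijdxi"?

wahd

Rule — keep one character in every 3, starting at position 3 (positions 3rd, 6th, 9th, ...).
On "rzwoxajwhijdxi" that produces "wahd".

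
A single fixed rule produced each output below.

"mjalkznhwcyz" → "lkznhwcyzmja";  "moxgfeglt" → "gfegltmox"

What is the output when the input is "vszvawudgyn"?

vawudgynvsz

Rule — move the first 3 characters to the end (rotate left by 3).
Doing the same to "vszvawudgyn": "vawudgynvsz".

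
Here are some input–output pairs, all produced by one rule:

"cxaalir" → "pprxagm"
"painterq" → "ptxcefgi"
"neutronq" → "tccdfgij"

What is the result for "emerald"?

Looking at the pairs, the operation is to sort the characters into alphabetical order, then shift every letter 11 places backward in the alphabet (wrapping around).
Working it through for "emerald": intermediate "adeelmr", final "psttabg".

psttabg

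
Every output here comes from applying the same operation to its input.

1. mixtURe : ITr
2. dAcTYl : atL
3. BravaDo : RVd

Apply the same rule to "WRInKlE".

The transformation: flip the case of every letter, then keep every other character starting from the second (positions 2nd, 4th, 6th, ...).
Applying both steps to "WRInKlE": "wriNkLe", then "rNL".

rNL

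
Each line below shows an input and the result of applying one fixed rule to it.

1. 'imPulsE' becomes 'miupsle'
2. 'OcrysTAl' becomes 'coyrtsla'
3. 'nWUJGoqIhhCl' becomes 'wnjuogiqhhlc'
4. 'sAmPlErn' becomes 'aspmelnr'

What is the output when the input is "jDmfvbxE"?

djfmbvex

In each case the input is transformed by: swap each adjacent pair of characters (1↔2, 3↔4, ...), then convert every letter to lowercase.
"jDmfvbxE" → "DjfmbvEx" → "djfmbvex".
(Check on "imPulsE": → "miuPslE" → "miupsle" ✓)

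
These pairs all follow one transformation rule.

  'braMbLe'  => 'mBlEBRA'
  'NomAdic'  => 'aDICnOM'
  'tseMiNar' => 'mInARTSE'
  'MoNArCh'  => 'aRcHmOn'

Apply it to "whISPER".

In each case the input is transformed by: flip the case of every letter, then move the first 3 characters to the end (rotate left by 3).
Applying both steps to "whISPER": "WHisper", then "sperWHi".

sperWHi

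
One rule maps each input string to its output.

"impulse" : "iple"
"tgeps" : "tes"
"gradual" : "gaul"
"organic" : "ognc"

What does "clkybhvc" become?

The rule is to keep every other character starting from the first (positions 1st, 3rd, 5th, ...).
On "clkybhvc" that produces "ckbv".

ckbv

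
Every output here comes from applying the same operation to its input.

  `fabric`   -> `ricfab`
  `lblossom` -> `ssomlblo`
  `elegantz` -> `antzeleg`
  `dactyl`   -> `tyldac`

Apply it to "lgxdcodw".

Rule — swap the front and back halves of the string.
For "lgxdcodw" the result is "codwlgxd".

codwlgxd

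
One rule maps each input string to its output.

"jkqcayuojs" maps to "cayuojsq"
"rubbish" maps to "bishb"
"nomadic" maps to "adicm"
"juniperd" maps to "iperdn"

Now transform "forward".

Looking at the pairs, the operation is to delete the first 2 characters, then move the first character to the end.
Starting from "forward": after the first operation, "rward"; after the second, "wardr".

wardr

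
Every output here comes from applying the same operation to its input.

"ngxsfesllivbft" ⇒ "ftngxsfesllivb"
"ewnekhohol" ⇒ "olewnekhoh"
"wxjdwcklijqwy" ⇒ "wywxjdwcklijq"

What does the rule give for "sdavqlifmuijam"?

amsdavqlifmuij

Looking at the pairs, the operation is to move the last 2 characters to the front (rotate right by 2).
For "sdavqlifmuijam" the result is "amsdavqlifmuij".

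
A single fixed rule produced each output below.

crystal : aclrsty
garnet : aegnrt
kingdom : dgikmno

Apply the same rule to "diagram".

What's happening: sort the characters into alphabetical order.
Applying that to "diagram" gives "aadgimr".

aadgimr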